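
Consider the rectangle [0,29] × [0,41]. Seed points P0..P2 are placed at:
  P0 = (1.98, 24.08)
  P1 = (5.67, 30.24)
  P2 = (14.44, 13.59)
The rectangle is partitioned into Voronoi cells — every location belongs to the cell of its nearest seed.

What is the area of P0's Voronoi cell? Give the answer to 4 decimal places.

1. box [0,29]×[0,41]: [(0, 0) (29, 0) (29, 41) (0, 41)]
2. ⊥bis P0·P1 via (3.825,27.16): [(0, 29.4513) (0, 0) (29, 0) (29, 12.0795)]  |A|=602.1965
3. ⊥bis P0·P2 via (8.21,18.835): [(11.3991, 22.6229) (0, 29.4513) (0, 9.0832)]  |A|=116.0885
4. canonical 3-gon: [(11.3991, 22.6229) (0, 29.4513) (0, 9.0832)]
5. shoelace: 116.0885

Area of P0's cell: 116.0885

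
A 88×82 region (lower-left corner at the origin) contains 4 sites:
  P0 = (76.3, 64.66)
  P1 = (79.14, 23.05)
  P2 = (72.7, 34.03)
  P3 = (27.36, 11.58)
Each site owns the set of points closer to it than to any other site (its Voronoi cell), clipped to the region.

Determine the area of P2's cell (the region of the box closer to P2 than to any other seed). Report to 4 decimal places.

1. box [0,88]×[0,82]: [(0, 0) (88, 0) (88, 82) (0, 82)]
2. ⊥bis P2·P0 via (74.5,49.345): [(0, 58.1011) (0, 0) (88, 0) (88, 47.7583)]  |A|=4657.8154
3. ⊥bis P2·P1 via (75.92,28.54): [(0, 58.1011) (0, 0) (27.2602, 0) (88, 35.6252) (88, 47.7583)]  |A|=3575.8822
4. ⊥bis P2·P3 via (50.03,22.805): [(34.5647, 54.0387) (53.6561, 15.4818) (88, 35.6252) (88, 47.7583)]  |A|=1178.5495
5. canonical 4-gon: [(34.5647, 54.0387) (53.6561, 15.4818) (88, 35.6252) (88, 47.7583)]
6. shoelace: 1178.5495

Area of P2's cell: 1178.5495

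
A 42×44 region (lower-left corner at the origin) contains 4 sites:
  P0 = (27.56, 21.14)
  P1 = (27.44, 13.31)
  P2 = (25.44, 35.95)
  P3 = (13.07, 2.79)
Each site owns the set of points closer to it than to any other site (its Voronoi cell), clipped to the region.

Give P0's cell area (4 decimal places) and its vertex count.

1. box [0,42]×[0,44]: [(0, 0) (42, 0) (42, 44) (0, 44)]
2. ⊥bis P0·P1 via (27.5,17.225): [(0, 17.6465) (42, 17.0028) (42, 44) (0, 44)]  |A|=1120.3661
3. ⊥bis P0·P2 via (26.5,28.545): [(0, 24.7516) (0, 17.6465) (42, 17.0028) (42, 30.7638)]  |A|=438.1892
4. ⊥bis P0·P3 via (20.315,11.965): [(3.4896, 25.2511) (13.3797, 17.4414) (42, 17.0028) (42, 30.7638)]  |A|=374.5602
5. canonical 4-gon: [(3.4896, 25.2511) (13.3797, 17.4414) (42, 17.0028) (42, 30.7638)]
6. shoelace: 374.5602

Area of P0's cell: 374.5602 (4 vertices)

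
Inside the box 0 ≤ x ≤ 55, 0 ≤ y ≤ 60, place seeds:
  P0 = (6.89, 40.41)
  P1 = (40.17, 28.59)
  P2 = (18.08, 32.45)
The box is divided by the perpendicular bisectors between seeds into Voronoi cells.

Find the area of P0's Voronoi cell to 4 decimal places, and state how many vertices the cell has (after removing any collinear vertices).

1. box [0,55]×[0,60]: [(0, 0) (55, 0) (55, 60) (0, 60)]
2. ⊥bis P0·P1 via (23.53,34.5): [(0, 0) (11.2767, 0) (32.5868, 60) (0, 60)]  |A|=1315.9046
3. ⊥bis P0·P2 via (12.485,36.43): [(0, 18.8789) (29.2515, 60) (0, 60)]  |A|=601.4278
4. canonical 3-gon: [(0, 18.8789) (29.2515, 60) (0, 60)]
5. shoelace: 601.4278

Area of P0's cell: 601.4278 (3 vertices)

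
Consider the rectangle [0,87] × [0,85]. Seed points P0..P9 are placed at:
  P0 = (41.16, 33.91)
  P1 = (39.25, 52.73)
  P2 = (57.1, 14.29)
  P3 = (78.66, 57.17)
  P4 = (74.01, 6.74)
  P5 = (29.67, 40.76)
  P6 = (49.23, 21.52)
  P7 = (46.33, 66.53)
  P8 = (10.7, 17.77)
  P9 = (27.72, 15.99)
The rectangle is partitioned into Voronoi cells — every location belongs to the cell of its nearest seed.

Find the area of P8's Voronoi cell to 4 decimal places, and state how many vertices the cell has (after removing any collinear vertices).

1. box [0,87]×[0,85]: [(0, 0) (87, 0) (87, 85) (0, 85)]
2. ⊥bis P8·P0 via (25.93,25.84): [(0, 74.776) (0, 0) (39.622, 0)]  |A|=1481.3874
3. ⊥bis P8·P1 via (24.975,35.25): [(17.8689, 41.0532) (0, 55.6458) (0, 0) (39.622, 0)]  |A|=1310.4687
4. ⊥bis P8·P2 via (33.9,16.03): [(33.5563, 11.4474) (17.8689, 41.0532) (0, 55.6458) (0, 0) (32.6977, 0)]  |A|=1270.8366
5. ⊥bis P8·P3 via (44.68,37.47): [(33.5563, 11.4474) (17.8689, 41.0532) (0, 55.6458) (0, 0) (32.6977, 0)]  |A|=1270.8366
6. ⊥bis P8·P4 via (42.355,12.255): [(33.5563, 11.4474) (17.8689, 41.0532) (0, 55.6458) (0, 0) (32.6977, 0)]  |A|=1270.8366
7. ⊥bis P8·P5 via (20.185,29.265): [(33.5563, 11.4474) (27.1685, 23.5026) (0, 45.9205) (0, 0) (32.6977, 0)]  |A|=1049.7736
8. ⊥bis P8·P6 via (29.965,19.645): [(30.1343, 17.9055) (27.1685, 23.5026) (0, 45.9205) (0, 0) (31.877, 0)]  |A|=1020.0668
9. ⊥bis P8·P7 via (28.515,42.15): [(30.1343, 17.9055) (27.1685, 23.5026) (0, 45.9205) (0, 0) (31.877, 0)]  |A|=1020.0668
10. ⊥bis P8·P9 via (19.21,16.88): [(20.4798, 29.0217) (0, 45.9205) (0, 0) (17.4446, 0)]  |A|=723.3584
11. canonical 4-gon: [(20.4798, 29.0217) (0, 45.9205) (0, 0) (17.4446, 0)]
12. shoelace: 723.3584

Area of P8's cell: 723.3584 (4 vertices)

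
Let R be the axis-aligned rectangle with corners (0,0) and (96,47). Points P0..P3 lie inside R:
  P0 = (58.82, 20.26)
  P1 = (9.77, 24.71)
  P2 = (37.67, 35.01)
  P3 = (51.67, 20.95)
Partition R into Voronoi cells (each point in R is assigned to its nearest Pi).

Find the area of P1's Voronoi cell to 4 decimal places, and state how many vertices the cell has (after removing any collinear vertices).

Area of P1's cell: 1185.0200 (5 vertices)

1. box [0,96]×[0,47]: [(0, 0) (96, 0) (96, 47) (0, 47)]
2. ⊥bis P1·P0 via (34.295,22.485): [(0, 0) (32.2551, 0) (36.5191, 47) (0, 47)]  |A|=1616.193
3. ⊥bis P1·P2 via (23.72,29.86): [(0, 0) (32.2551, 0) (32.746, 5.411) (17.3923, 47) (0, 47)]  |A|=1218.4613
4. ⊥bis P1·P3 via (30.72,22.83): [(0, 0) (28.6713, 0) (29.8587, 13.2319) (17.3923, 47) (0, 47)]  |A|=1185.02
5. canonical 5-gon: [(0, 0) (28.6713, 0) (29.8587, 13.2319) (17.3923, 47) (0, 47)]
6. shoelace: 1185.02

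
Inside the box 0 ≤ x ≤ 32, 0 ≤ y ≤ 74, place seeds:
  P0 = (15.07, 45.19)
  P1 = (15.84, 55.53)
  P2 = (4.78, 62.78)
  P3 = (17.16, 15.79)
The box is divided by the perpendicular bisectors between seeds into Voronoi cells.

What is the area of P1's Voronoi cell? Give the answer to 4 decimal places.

1. box [0,32]×[0,74]: [(0, 0) (32, 0) (32, 74) (0, 74)]
2. ⊥bis P1·P0 via (15.455,50.36): [(0, 51.5109) (32, 49.1279) (32, 74) (0, 74)]  |A|=757.7787
3. ⊥bis P1·P2 via (10.31,59.155): [(5.0525, 51.1347) (32, 49.1279) (32, 74) (20.0411, 74)]  |A|=471.8416
4. ⊥bis P1·P3 via (16.5,35.66): [(5.0525, 51.1347) (32, 49.1279) (32, 74) (20.0411, 74)]  |A|=471.8416
5. canonical 4-gon: [(5.0525, 51.1347) (32, 49.1279) (32, 74) (20.0411, 74)]
6. shoelace: 471.8416

Area of P1's cell: 471.8416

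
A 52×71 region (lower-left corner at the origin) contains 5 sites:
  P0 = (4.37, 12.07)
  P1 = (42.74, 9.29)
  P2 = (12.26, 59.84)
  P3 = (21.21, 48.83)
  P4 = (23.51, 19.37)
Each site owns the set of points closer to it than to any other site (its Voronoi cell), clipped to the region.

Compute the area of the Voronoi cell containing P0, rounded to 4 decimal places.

1. box [0,52]×[0,71]: [(0, 0) (52, 0) (52, 71) (0, 71)]
2. ⊥bis P0·P1 via (23.555,10.68): [(0, 0) (22.7812, 0) (27.9253, 71) (0, 71)]  |A|=1800.0821
3. ⊥bis P0·P2 via (8.315,35.955): [(0, 37.3284) (0, 0) (22.7812, 0) (25.1844, 33.1687)]  |A|=847.8576
4. ⊥bis P0·P3 via (12.79,30.45): [(0, 36.3092) (0, 0) (22.7812, 0) (24.5955, 25.0418)]  |A|=731.7634
5. ⊥bis P0·P4 via (13.94,15.72): [(7.376, 32.9302) (0, 36.3092) (0, 0) (19.9356, 0)]  |A|=462.1505
6. canonical 4-gon: [(7.376, 32.9302) (0, 36.3092) (0, 0) (19.9356, 0)]
7. shoelace: 462.1505

Area of P0's cell: 462.1505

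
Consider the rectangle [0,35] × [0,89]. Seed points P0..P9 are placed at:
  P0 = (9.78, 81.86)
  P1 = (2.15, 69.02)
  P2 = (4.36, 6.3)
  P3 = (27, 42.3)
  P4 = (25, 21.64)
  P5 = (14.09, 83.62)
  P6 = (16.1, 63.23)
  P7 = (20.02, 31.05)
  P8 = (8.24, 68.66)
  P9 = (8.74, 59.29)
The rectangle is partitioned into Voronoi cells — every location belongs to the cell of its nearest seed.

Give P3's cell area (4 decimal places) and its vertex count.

Area of P3's cell: 381.2542 (5 vertices)

1. box [0,35]×[0,89]: [(0, 0) (35, 0) (35, 89) (0, 89)]
2. ⊥bis P3·P0 via (18.39,62.08): [(0, 54.0751) (0, 0) (35, 0) (35, 69.3101)]  |A|=2159.2408
3. ⊥bis P3·P1 via (14.575,55.66): [(24.1952, 64.6069) (0, 42.105) (0, 0) (35, 0) (35, 69.3101)]  |A|=2014.4322
4. ⊥bis P3·P2 via (15.68,24.3): [(24.1952, 64.6069) (0, 42.105) (0, 34.161) (35, 12.1499) (35, 69.3101)]  |A|=1203.9924
5. ⊥bis P3·P4 via (26,31.97): [(24.1952, 64.6069) (0, 42.105) (0, 34.4869) (35, 31.0988) (35, 69.3101)]  |A|=866.6826
6. ⊥bis P3·P5 via (20.545,62.96): [(23.3751, 63.8442) (0, 42.105) (0, 34.4869) (35, 31.0988) (35, 67.4763)]  |A|=853.8317
7. ⊥bis P3·P6 via (21.55,52.765): [(0, 41.5421) (0, 34.4869) (35, 31.0988) (35, 59.7695)]  |A|=625.2043
8. ⊥bis P3·P7 via (23.51,36.675): [(8.5167, 45.9775) (32.0349, 31.3858) (35, 31.0988) (35, 59.7695)]  |A|=397.9059
9. ⊥bis P3·P8 via (17.62,55.48): [(8.5167, 45.9775) (32.0349, 31.3858) (35, 31.0988) (35, 59.7695)]  |A|=397.9059
10. ⊥bis P3·P9 via (17.87,50.795): [(17.9666, 50.8988) (11.6048, 44.0615) (32.0349, 31.3858) (35, 31.0988) (35, 59.7695)]  |A|=381.2542
11. canonical 5-gon: [(17.9666, 50.8988) (11.6048, 44.0615) (32.0349, 31.3858) (35, 31.0988) (35, 59.7695)]
12. shoelace: 381.2542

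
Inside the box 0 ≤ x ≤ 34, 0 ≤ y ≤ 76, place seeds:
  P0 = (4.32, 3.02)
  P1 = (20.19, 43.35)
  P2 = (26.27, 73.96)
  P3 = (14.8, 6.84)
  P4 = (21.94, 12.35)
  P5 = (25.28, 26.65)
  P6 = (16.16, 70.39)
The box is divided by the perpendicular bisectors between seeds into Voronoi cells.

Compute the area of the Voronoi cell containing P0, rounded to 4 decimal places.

1. box [0,34]×[0,76]: [(0, 0) (34, 0) (34, 76) (0, 76)]
2. ⊥bis P0·P1 via (12.255,23.185): [(0, 28.0074) (0, 0) (34, 0) (34, 14.6283)]  |A|=724.8061
3. ⊥bis P0·P2 via (15.295,38.49): [(0, 28.0074) (0, 0) (34, 0) (34, 14.6283)]  |A|=724.8061
4. ⊥bis P0·P3 via (9.56,4.93): [(1.3405, 27.4799) (0, 28.0074) (0, 0) (11.357, 0)]  |A|=174.8163
5. ⊥bis P0·P4 via (13.13,7.685): [(1.3405, 27.4799) (0, 28.0074) (0, 0) (11.357, 0)]  |A|=174.8163
6. ⊥bis P0·P5 via (14.8,14.835): [(1.7209, 26.4363) (0, 27.9627) (0, 0) (11.357, 0)]  |A|=174.1787
7. ⊥bis P0·P6 via (10.24,36.705): [(1.7209, 26.4363) (0, 27.9627) (0, 0) (11.357, 0)]  |A|=174.1787
8. canonical 4-gon: [(1.7209, 26.4363) (0, 27.9627) (0, 0) (11.357, 0)]
9. shoelace: 174.1787

Area of P0's cell: 174.1787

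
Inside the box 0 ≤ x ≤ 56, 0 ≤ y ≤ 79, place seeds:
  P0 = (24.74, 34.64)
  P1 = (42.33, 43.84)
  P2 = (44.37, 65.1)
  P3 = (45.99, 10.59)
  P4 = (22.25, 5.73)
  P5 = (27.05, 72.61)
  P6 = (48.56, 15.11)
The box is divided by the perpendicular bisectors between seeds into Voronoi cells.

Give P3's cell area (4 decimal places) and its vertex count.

1. box [0,56]×[0,79]: [(0, 0) (56, 0) (56, 79) (0, 79)]
2. ⊥bis P3·P0 via (35.365,22.615): [(9.7701, 0) (56, 0) (56, 40.8476)]  |A|=944.1891
3. ⊥bis P3·P1 via (44.16,27.215): [(40.0604, 26.7637) (9.7701, 0) (56, 0) (56, 28.5183)]  |A|=845.927
4. ⊥bis P3·P2 via (45.18,37.845): [(40.0604, 26.7637) (9.7701, 0) (56, 0) (56, 28.5183)]  |A|=845.927
5. ⊥bis P3·P4 via (34.12,8.16): [(40.0604, 26.7637) (31.8048, 19.4693) (35.7905, 0) (56, 0) (56, 28.5183)]  |A|=592.6282
6. ⊥bis P3·P5 via (36.52,41.6): [(40.0604, 26.7637) (31.8048, 19.4693) (35.7905, 0) (56, 0) (56, 28.5183)]  |A|=592.6282
7. ⊥bis P3·P6 via (47.275,12.85): [(33.3038, 20.7938) (31.8048, 19.4693) (35.7905, 0) (56, 0) (56, 7.8891)]  |A|=316.8744
8. canonical 5-gon: [(33.3038, 20.7938) (31.8048, 19.4693) (35.7905, 0) (56, 0) (56, 7.8891)]
9. shoelace: 316.8744

Area of P3's cell: 316.8744 (5 vertices)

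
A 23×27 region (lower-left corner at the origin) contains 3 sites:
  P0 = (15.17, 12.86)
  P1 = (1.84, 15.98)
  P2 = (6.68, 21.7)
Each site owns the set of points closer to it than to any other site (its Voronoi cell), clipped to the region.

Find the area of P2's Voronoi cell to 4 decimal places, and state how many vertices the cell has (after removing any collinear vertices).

1. box [0,23]×[0,27]: [(0, 0) (23, 0) (23, 27) (0, 27)]
2. ⊥bis P2·P0 via (10.925,17.28): [(0, 6.7876) (21.0457, 27) (0, 27)]  |A|=212.6926
3. ⊥bis P2·P1 via (4.26,18.84): [(0, 22.4446) (8.6668, 15.1112) (21.0457, 27) (0, 27)]  |A|=144.8445
4. canonical 4-gon: [(0, 22.4446) (8.6668, 15.1112) (21.0457, 27) (0, 27)]
5. shoelace: 144.8445

Area of P2's cell: 144.8445 (4 vertices)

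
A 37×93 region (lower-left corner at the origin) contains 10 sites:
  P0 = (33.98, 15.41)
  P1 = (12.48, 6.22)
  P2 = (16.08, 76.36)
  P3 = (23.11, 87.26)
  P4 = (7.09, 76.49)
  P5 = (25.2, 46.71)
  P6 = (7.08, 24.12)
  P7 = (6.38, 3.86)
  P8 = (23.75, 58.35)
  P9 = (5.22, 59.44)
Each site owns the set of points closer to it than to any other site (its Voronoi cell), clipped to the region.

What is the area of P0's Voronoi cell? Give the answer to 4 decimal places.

1. box [0,37]×[0,93]: [(0, 0) (37, 0) (37, 93) (0, 93)]
2. ⊥bis P0·P1 via (23.23,10.815): [(0, 65.1616) (27.8528, 0) (37, 0) (37, 93) (0, 93)]  |A|=2533.5344
3. ⊥bis P0·P2 via (25.03,45.885): [(10.1123, 41.5039) (27.8528, 0) (37, 0) (37, 49.4004)]  |A|=853.9547
4. ⊥bis P0·P3 via (28.545,51.335): [(10.1123, 41.5039) (27.8528, 0) (37, 0) (37, 49.4004)]  |A|=853.9547
5. ⊥bis P0·P4 via (20.535,45.95): [(11.0842, 41.7893) (10.1635, 41.384) (27.8528, 0) (37, 0) (37, 49.4004)]  |A|=853.8891
6. ⊥bis P0·P5 via (29.59,31.06): [(16.1839, 27.2994) (27.8528, 0) (37, 0) (37, 33.1386)]  |A|=469.7656
7. ⊥bis P0·P6 via (20.53,19.765): [(23.6475, 29.3931) (20.0448, 18.2667) (27.8528, 0) (37, 0) (37, 33.1386)]  |A|=432.0152
8. ⊥bis P0·P7 via (20.18,9.635): [(23.6475, 29.3931) (20.0448, 18.2667) (27.8528, 0) (37, 0) (37, 33.1386)]  |A|=432.0152
9. ⊥bis P0·P8 via (28.865,36.88): [(23.6475, 29.3931) (20.0448, 18.2667) (27.8528, 0) (37, 0) (37, 33.1386)]  |A|=432.0152
10. ⊥bis P0·P9 via (19.6,37.425): [(23.6475, 29.3931) (20.0448, 18.2667) (27.8528, 0) (37, 0) (37, 33.1386)]  |A|=432.0152
11. canonical 5-gon: [(23.6475, 29.3931) (20.0448, 18.2667) (27.8528, 0) (37, 0) (37, 33.1386)]
12. shoelace: 432.0152

Area of P0's cell: 432.0152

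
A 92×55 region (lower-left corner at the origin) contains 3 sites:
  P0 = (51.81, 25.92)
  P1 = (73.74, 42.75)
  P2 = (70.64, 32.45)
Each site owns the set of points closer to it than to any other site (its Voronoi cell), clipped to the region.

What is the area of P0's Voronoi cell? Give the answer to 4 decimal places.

Area of P0's cell: 3365.4046

1. box [0,92]×[0,55]: [(0, 0) (92, 0) (92, 55) (0, 55)]
2. ⊥bis P0·P1 via (62.775,34.335): [(0, 0) (89.1251, 0) (46.9158, 55) (0, 55)]  |A|=3741.1256
3. ⊥bis P0·P2 via (61.225,29.185): [(0, 0) (71.346, 0) (56.6889, 42.2654) (46.9158, 55) (0, 55)]  |A|=3365.4046
4. canonical 5-gon: [(0, 0) (71.346, 0) (56.6889, 42.2654) (46.9158, 55) (0, 55)]
5. shoelace: 3365.4046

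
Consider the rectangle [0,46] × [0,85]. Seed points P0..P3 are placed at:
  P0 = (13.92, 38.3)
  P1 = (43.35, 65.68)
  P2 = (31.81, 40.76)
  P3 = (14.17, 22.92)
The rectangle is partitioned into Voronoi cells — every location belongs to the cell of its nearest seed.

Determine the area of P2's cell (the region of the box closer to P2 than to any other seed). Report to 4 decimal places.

1. box [0,46]×[0,85]: [(0, 0) (46, 0) (46, 85) (0, 85)]
2. ⊥bis P2·P0 via (22.865,39.53): [(28.3007, 0) (46, 0) (46, 85) (16.6126, 85)]  |A|=2001.1886
3. ⊥bis P2·P1 via (37.58,53.22): [(19.8538, 61.4287) (28.3007, 0) (46, 0) (46, 49.3209)]  |A|=1188.4009
4. ⊥bis P2·P3 via (22.99,31.84): [(19.8538, 61.4287) (24.0692, 30.7729) (46, 9.088) (46, 49.3209)]  |A|=816.4171
5. canonical 4-gon: [(19.8538, 61.4287) (24.0692, 30.7729) (46, 9.088) (46, 49.3209)]
6. shoelace: 816.4171

Area of P2's cell: 816.4171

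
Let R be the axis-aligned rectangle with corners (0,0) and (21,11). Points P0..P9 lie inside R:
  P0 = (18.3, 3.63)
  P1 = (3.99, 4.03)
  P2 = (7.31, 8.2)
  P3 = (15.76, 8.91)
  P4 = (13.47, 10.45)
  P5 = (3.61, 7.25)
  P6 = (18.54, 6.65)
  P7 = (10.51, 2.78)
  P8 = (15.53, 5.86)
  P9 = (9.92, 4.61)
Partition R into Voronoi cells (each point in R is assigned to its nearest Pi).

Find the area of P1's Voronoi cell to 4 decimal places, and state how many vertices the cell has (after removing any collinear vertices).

1. box [0,21]×[0,11]: [(0, 0) (21, 0) (21, 11) (0, 11)]
2. ⊥bis P1·P0 via (11.145,3.83): [(0, 0) (11.0379, 0) (11.3454, 11) (0, 11)]  |A|=123.1085
3. ⊥bis P1·P2 via (5.65,6.115): [(0, 10.6133) (0, 0) (11.0379, 0) (11.0879, 1.7856)]  |A|=68.6941
4. ⊥bis P1·P3 via (9.875,6.47): [(0, 10.6133) (0, 0) (11.0379, 0) (11.0879, 1.7856)]  |A|=68.6941
5. ⊥bis P1·P4 via (8.73,7.24): [(0, 10.6133) (0, 0) (11.0379, 0) (11.0879, 1.7856)]  |A|=68.6941
6. ⊥bis P1·P5 via (3.8,5.64): [(5.9308, 5.8915) (0, 5.1916) (0, 0) (11.0379, 0) (11.0879, 1.7856)]  |A|=52.6164
7. ⊥bis P1·P6 via (11.265,5.34): [(5.9308, 5.8915) (0, 5.1916) (0, 0) (11.0379, 0) (11.0879, 1.7856)]  |A|=52.6164
8. ⊥bis P1·P7 via (7.25,3.405): [(7.4889, 4.651) (5.9308, 5.8915) (0, 5.1916) (0, 0) (6.5972, 0)]  |A|=39.0049
9. ⊥bis P1·P8 via (9.76,4.945): [(7.4889, 4.651) (5.9308, 5.8915) (0, 5.1916) (0, 0) (6.5972, 0)]  |A|=39.0049
10. ⊥bis P1·P9 via (6.955,4.32): [(7.1139, 2.6952) (6.8748, 5.1398) (5.9308, 5.8915) (0, 5.1916) (0, 0) (6.5972, 0)]  |A|=38.3128
11. canonical 6-gon: [(7.1139, 2.6952) (6.8748, 5.1398) (5.9308, 5.8915) (0, 5.1916) (0, 0) (6.5972, 0)]
12. shoelace: 38.3128

Area of P1's cell: 38.3128 (6 vertices)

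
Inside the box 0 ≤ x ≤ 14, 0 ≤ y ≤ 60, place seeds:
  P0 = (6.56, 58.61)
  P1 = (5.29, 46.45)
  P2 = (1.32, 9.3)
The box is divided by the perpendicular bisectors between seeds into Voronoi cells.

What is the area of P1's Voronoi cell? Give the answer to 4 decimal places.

Area of P1's cell: 349.1262

1. box [0,14]×[0,60]: [(0, 0) (14, 0) (14, 60) (0, 60)]
2. ⊥bis P1·P0 via (5.925,52.53): [(0, 53.1488) (0, 0) (14, 0) (14, 51.6866)]  |A|=733.8482
3. ⊥bis P1·P2 via (3.305,27.875): [(0, 53.1488) (0, 28.2282) (14, 26.7321) (14, 51.6866)]  |A|=349.1262
4. canonical 4-gon: [(0, 53.1488) (0, 28.2282) (14, 26.7321) (14, 51.6866)]
5. shoelace: 349.1262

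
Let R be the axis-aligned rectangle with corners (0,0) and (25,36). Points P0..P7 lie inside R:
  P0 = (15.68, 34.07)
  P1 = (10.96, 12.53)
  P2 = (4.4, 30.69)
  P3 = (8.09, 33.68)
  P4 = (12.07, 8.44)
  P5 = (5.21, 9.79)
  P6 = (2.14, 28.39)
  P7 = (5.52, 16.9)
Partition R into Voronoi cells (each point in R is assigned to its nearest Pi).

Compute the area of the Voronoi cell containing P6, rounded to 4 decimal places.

1. box [0,25]×[0,36]: [(0, 0) (25, 0) (25, 36) (0, 36)]
2. ⊥bis P6·P0 via (8.91,31.23): [(0, 0) (22.0109, 0) (6.909, 36) (0, 36)]  |A|=520.5584
3. ⊥bis P6·P1 via (6.55,20.46): [(0, 16.8174) (12.1269, 23.5614) (6.909, 36) (0, 36)]  |A|=159.282
4. ⊥bis P6·P2 via (3.27,29.54): [(0, 32.7531) (0, 16.8174) (10.3564, 22.5768)]  |A|=82.5184
5. ⊥bis P6·P3 via (5.115,31.035): [(0, 32.7531) (0, 16.8174) (10.3564, 22.5768)]  |A|=82.5184
6. ⊥bis P6·P4 via (7.105,18.415): [(0, 32.7531) (0, 16.8174) (10.3564, 22.5768)]  |A|=82.5184
7. ⊥bis P6·P5 via (3.675,19.09): [(0, 32.7531) (0, 18.4834) (4.2602, 19.1866) (10.3564, 22.5768)]  |A|=78.9697
8. ⊥bis P6·P7 via (3.83,22.645): [(8.7993, 24.1068) (0, 32.7531) (0, 21.5183)]  |A|=49.4294
9. canonical 3-gon: [(8.7993, 24.1068) (0, 32.7531) (0, 21.5183)]
10. shoelace: 49.4294

Area of P6's cell: 49.4294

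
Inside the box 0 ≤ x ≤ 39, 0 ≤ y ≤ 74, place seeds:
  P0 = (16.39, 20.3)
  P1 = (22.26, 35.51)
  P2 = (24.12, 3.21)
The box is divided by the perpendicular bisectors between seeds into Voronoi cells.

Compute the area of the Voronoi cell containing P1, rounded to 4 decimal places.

Area of P1's cell: 1800.3390

1. box [0,39]×[0,74]: [(0, 0) (39, 0) (39, 74) (0, 74)]
2. ⊥bis P1·P0 via (19.325,27.905): [(0, 35.3631) (39, 20.3118) (39, 74) (0, 74)]  |A|=1800.339
3. ⊥bis P1·P2 via (23.19,19.36): [(0, 35.3631) (39, 20.3118) (39, 74) (0, 74)]  |A|=1800.339
4. canonical 4-gon: [(0, 35.3631) (39, 20.3118) (39, 74) (0, 74)]
5. shoelace: 1800.339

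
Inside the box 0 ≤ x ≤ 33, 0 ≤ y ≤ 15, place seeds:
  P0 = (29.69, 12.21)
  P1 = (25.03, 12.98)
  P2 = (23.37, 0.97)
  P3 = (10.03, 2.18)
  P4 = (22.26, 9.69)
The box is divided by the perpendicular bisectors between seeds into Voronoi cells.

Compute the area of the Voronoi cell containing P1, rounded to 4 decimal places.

Area of P1's cell: 26.4838

1. box [0,33]×[0,15]: [(0, 0) (33, 0) (33, 15) (0, 15)]
2. ⊥bis P1·P0 via (27.36,12.595): [(0, 0) (25.2789, 0) (27.7574, 15) (0, 15)]  |A|=397.7718
3. ⊥bis P1·P2 via (24.2,6.975): [(0, 10.3199) (26.3815, 6.6735) (27.7574, 15) (0, 15)]  |A|=177.2958
4. ⊥bis P1·P3 via (17.53,7.58): [(17.2766, 7.9319) (26.3815, 6.6735) (27.7574, 15) (12.1876, 15)]  |A|=93.7962
5. ⊥bis P1·P4 via (23.645,11.335): [(26.7235, 8.7431) (27.7574, 15) (19.292, 15)]  |A|=26.4838
6. canonical 3-gon: [(26.7235, 8.7431) (27.7574, 15) (19.292, 15)]
7. shoelace: 26.4838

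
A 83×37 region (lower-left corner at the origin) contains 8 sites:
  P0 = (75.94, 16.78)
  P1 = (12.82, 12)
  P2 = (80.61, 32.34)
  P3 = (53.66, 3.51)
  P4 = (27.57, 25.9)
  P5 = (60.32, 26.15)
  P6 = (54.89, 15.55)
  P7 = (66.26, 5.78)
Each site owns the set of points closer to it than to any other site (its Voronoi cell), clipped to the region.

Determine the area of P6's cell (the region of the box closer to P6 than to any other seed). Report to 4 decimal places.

Area of P6's cell: 306.0185

1. box [0,83]×[0,37]: [(0, 0) (83, 0) (83, 37) (0, 37)]
2. ⊥bis P6·P0 via (65.415,16.165): [(0, 0) (66.3596, 0) (64.1976, 37) (0, 37)]  |A|=2415.3067
3. ⊥bis P6·P1 via (33.855,13.775): [(35.0174, 0) (66.3596, 0) (64.1976, 37) (31.8952, 37)]  |A|=1177.424
4. ⊥bis P6·P2 via (67.75,23.945): [(35.0174, 0) (66.3596, 0) (64.6862, 28.6384) (59.2277, 37) (31.8952, 37)]  |A|=1156.646
5. ⊥bis P6·P3 via (54.275,9.53): [(34.0388, 11.5973) (65.8719, 8.3453) (64.6862, 28.6384) (59.2277, 37) (31.8952, 37)]  |A|=842.8682
6. ⊥bis P6·P4 via (41.23,20.725): [(37.6329, 11.2301) (65.8719, 8.3453) (64.6862, 28.6384) (59.2277, 37) (47.3957, 37)]  |A|=597.8883
7. ⊥bis P6·P5 via (57.605,20.85): [(43.931, 27.8547) (37.6329, 11.2301) (65.8719, 8.3453) (65.3738, 16.8703)]  |A|=332.4793
8. ⊥bis P6·P7 via (60.575,10.665): [(43.931, 27.8547) (37.6329, 11.2301) (59.17, 9.0299) (65.4077, 16.2892) (65.3738, 16.8703)]  |A|=306.0185
9. canonical 5-gon: [(43.931, 27.8547) (37.6329, 11.2301) (59.17, 9.0299) (65.4077, 16.2892) (65.3738, 16.8703)]
10. shoelace: 306.0185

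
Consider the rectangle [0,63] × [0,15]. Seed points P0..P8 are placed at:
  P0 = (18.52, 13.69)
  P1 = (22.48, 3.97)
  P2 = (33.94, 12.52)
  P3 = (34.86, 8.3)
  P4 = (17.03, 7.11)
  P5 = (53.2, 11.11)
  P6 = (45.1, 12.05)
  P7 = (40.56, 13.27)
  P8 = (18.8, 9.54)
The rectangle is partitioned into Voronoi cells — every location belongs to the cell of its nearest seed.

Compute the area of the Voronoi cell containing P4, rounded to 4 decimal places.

1. box [0,63]×[0,15]: [(0, 0) (63, 0) (63, 15) (0, 15)]
2. ⊥bis P4·P0 via (17.775,10.4): [(0, 14.425) (0, 0) (63, 0) (63, 0.1591)]  |A|=459.3997
3. ⊥bis P4·P1 via (19.755,5.54): [(22.0034, 9.4425) (0, 14.425) (0, 0) (16.5631, 0)]  |A|=236.8988
4. ⊥bis P4·P2 via (25.485,9.815): [(22.0034, 9.4425) (0, 14.425) (0, 0) (16.5631, 0)]  |A|=236.8988
5. ⊥bis P4·P3 via (25.945,7.705): [(22.0034, 9.4425) (0, 14.425) (0, 0) (16.5631, 0)]  |A|=236.8988
6. ⊥bis P4·P5 via (35.115,9.11): [(22.0034, 9.4425) (0, 14.425) (0, 0) (16.5631, 0)]  |A|=236.8988
7. ⊥bis P4·P6 via (31.065,9.58): [(22.0034, 9.4425) (0, 14.425) (0, 0) (16.5631, 0)]  |A|=236.8988
8. ⊥bis P4·P7 via (28.795,10.19): [(22.0034, 9.4425) (0, 14.425) (0, 0) (16.5631, 0)]  |A|=236.8988
9. ⊥bis P4·P8 via (17.915,8.325): [(20.3413, 6.5577) (13.8443, 11.2901) (0, 14.425) (0, 0) (16.5631, 0)]  |A|=223.5946
10. canonical 5-gon: [(20.3413, 6.5577) (13.8443, 11.2901) (0, 14.425) (0, 0) (16.5631, 0)]
11. shoelace: 223.5946

Area of P4's cell: 223.5946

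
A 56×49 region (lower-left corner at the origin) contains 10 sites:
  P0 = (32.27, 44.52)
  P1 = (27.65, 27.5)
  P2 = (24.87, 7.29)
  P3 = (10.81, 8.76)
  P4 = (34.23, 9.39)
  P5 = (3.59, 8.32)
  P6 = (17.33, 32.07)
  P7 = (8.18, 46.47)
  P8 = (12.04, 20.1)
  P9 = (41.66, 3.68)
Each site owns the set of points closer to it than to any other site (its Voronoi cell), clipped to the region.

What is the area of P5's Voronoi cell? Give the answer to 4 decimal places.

1. box [0,56]×[0,49]: [(0, 0) (56, 0) (56, 49) (0, 49)]
2. ⊥bis P5·P0 via (17.93,26.42): [(0, 40.6253) (0, 0) (51.2774, 0)]  |A|=1041.5807
3. ⊥bis P5·P1 via (15.62,17.91): [(0, 37.5042) (0, 0) (29.8974, 0)]  |A|=560.639
4. ⊥bis P5·P2 via (14.23,7.805): [(14.7707, 18.9754) (0, 37.5042) (0, 0) (13.8522, 0)]  |A|=408.4072
5. ⊥bis P5·P3 via (7.2,8.54): [(5.8847, 30.1222) (0, 37.5042) (0, 0) (7.7204, 0)]  |A|=226.6297
6. ⊥bis P5·P4 via (18.91,8.855): [(5.8847, 30.1222) (0, 37.5042) (0, 0) (7.7204, 0)]  |A|=226.6297
7. ⊥bis P5·P6 via (10.46,20.195): [(6.3446, 22.5759) (0, 26.2464) (0, 0) (7.7204, 0)]  |A|=170.4096
8. ⊥bis P5·P7 via (5.885,27.395): [(6.3446, 22.5759) (0, 26.2464) (0, 0) (7.7204, 0)]  |A|=170.4096
9. ⊥bis P5·P8 via (7.815,14.21): [(6.8106, 14.9305) (0, 19.8158) (0, 0) (7.7204, 0)]  |A|=125.1135
10. ⊥bis P5·P9 via (22.625,6): [(6.8106, 14.9305) (0, 19.8158) (0, 0) (7.7204, 0)]  |A|=125.1135
11. canonical 4-gon: [(6.8106, 14.9305) (0, 19.8158) (0, 0) (7.7204, 0)]
12. shoelace: 125.1135

Area of P5's cell: 125.1135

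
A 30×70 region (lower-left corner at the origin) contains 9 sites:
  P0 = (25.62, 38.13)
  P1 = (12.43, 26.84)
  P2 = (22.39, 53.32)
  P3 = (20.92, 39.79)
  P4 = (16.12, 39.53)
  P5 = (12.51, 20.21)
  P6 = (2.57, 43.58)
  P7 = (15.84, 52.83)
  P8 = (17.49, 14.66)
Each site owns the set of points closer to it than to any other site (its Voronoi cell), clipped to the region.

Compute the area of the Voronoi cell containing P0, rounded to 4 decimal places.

1. box [0,30]×[0,70]: [(0, 0) (30, 0) (30, 70) (0, 70)]
2. ⊥bis P0·P1 via (19.025,32.485): [(0, 54.7117) (30, 19.663) (30, 70) (0, 70)]  |A|=984.3789
3. ⊥bis P0·P2 via (24.005,45.725): [(10.2041, 42.7904) (30, 19.663) (30, 46.9998)]  |A|=270.578
4. ⊥bis P0·P3 via (23.27,38.96): [(25.7937, 46.1053) (20.4111, 30.8656) (30, 19.663) (30, 46.9998)]  |A|=160.7089
5. ⊥bis P0·P4 via (20.87,38.83): [(25.7937, 46.1053) (20.4111, 30.8656) (30, 19.663) (30, 46.9998)]  |A|=160.7089
6. ⊥bis P0·P5 via (19.065,29.17): [(25.7937, 46.1053) (20.4111, 30.8656) (26.5489, 23.6949) (30, 21.1701) (30, 46.9998)]  |A|=158.1083
7. ⊥bis P0·P6 via (14.095,40.855): [(25.7937, 46.1053) (20.4111, 30.8656) (26.5489, 23.6949) (30, 21.1701) (30, 46.9998)]  |A|=158.1083
8. ⊥bis P0·P7 via (20.73,45.48): [(25.7937, 46.1053) (20.4111, 30.8656) (26.5489, 23.6949) (30, 21.1701) (30, 46.9998)]  |A|=158.1083
9. ⊥bis P0·P8 via (21.555,26.395): [(25.7937, 46.1053) (20.4111, 30.8656) (25.3684, 25.074) (30, 23.4697) (30, 46.9998)]  |A|=151.8935
10. canonical 5-gon: [(25.7937, 46.1053) (20.4111, 30.8656) (25.3684, 25.074) (30, 23.4697) (30, 46.9998)]
11. shoelace: 151.8935

Area of P0's cell: 151.8935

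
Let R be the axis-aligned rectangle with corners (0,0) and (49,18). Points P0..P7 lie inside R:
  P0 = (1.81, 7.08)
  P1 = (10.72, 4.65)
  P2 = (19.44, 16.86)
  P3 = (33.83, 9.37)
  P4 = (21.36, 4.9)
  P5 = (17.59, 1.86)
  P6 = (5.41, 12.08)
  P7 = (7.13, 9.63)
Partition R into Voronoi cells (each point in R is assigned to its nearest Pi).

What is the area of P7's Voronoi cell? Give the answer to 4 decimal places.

1. box [0,49]×[0,18]: [(0, 0) (49, 0) (49, 18) (0, 18)]
2. ⊥bis P7·P0 via (4.47,8.355): [(0, 17.6806) (8.4747, 0) (49, 0) (49, 18) (0, 18)]  |A|=807.0805
3. ⊥bis P7·P1 via (8.925,7.14): [(0, 17.6806) (6.0469, 5.0652) (23.9898, 18) (0, 18)]  |A|=156.1174
4. ⊥bis P7·P2 via (13.285,13.245): [(0, 17.6806) (6.0469, 5.0652) (14.5072, 11.1641) (10.4923, 18) (0, 18)]  |A|=109.9833
5. ⊥bis P7·P3 via (20.48,9.5): [(0, 17.6806) (6.0469, 5.0652) (14.5072, 11.1641) (10.4923, 18) (0, 18)]  |A|=109.9833
6. ⊥bis P7·P4 via (14.245,7.265): [(0, 17.6806) (6.0469, 5.0652) (14.5072, 11.1641) (10.4923, 18) (0, 18)]  |A|=109.9833
7. ⊥bis P7·P5 via (12.36,5.745): [(0, 17.6806) (6.0469, 5.0652) (14.5072, 11.1641) (10.4923, 18) (0, 18)]  |A|=109.9833
8. ⊥bis P7·P6 via (6.27,10.855): [(4.0266, 9.28) (6.0469, 5.0652) (14.5072, 11.1641) (12.2309, 15.0398)]  |A|=46.4441
9. canonical 4-gon: [(4.0266, 9.28) (6.0469, 5.0652) (14.5072, 11.1641) (12.2309, 15.0398)]
10. shoelace: 46.4441

Area of P7's cell: 46.4441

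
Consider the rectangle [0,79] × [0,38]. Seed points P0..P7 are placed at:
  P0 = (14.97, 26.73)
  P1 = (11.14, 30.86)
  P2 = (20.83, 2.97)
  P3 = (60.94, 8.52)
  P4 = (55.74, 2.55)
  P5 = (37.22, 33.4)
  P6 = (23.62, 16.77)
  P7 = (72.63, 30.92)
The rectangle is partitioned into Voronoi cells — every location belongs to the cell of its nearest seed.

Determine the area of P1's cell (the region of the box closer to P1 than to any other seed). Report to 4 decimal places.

Area of P1's cell: 244.8822

1. box [0,79]×[0,38]: [(0, 0) (79, 0) (79, 38) (0, 38)]
2. ⊥bis P1·P0 via (13.055,28.795): [(0, 16.6883) (22.981, 38) (0, 38)]  |A|=244.8822
3. ⊥bis P1·P2 via (15.985,16.915): [(0, 16.6883) (22.981, 38) (0, 38)]  |A|=244.8822
4. ⊥bis P1·P3 via (36.04,19.69): [(0, 16.6883) (22.981, 38) (0, 38)]  |A|=244.8822
5. ⊥bis P1·P4 via (33.44,16.705): [(0, 16.6883) (22.981, 38) (0, 38)]  |A|=244.8822
6. ⊥bis P1·P5 via (24.18,32.13): [(0, 16.6883) (22.981, 38) (0, 38)]  |A|=244.8822
7. ⊥bis P1·P6 via (17.38,23.815): [(0, 16.6883) (22.981, 38) (0, 38)]  |A|=244.8822
8. ⊥bis P1·P7 via (41.885,30.89): [(0, 16.6883) (22.981, 38) (0, 38)]  |A|=244.8822
9. canonical 3-gon: [(0, 16.6883) (22.981, 38) (0, 38)]
10. shoelace: 244.8822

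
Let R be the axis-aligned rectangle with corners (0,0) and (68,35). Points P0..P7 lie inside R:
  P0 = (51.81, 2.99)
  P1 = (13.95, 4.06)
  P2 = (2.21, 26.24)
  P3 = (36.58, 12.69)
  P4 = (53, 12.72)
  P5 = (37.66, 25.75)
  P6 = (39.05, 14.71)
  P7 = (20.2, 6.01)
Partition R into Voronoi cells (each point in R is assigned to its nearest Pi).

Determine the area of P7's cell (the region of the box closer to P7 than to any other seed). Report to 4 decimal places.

Area of P7's cell: 265.2955

1. box [0,68]×[0,35]: [(0, 0) (68, 0) (68, 35) (0, 35)]
2. ⊥bis P7·P0 via (36.005,4.5): [(0, 0) (35.5751, 0) (38.919, 35) (0, 35)]  |A|=1303.6454
3. ⊥bis P7·P1 via (17.075,5.035): [(18.6459, 0) (35.5751, 0) (38.919, 35) (7.7259, 35)]  |A|=842.1382
4. ⊥bis P7·P2 via (11.205,16.125): [(13.0915, 17.8026) (18.6459, 0) (35.5751, 0) (38.919, 35) (32.4302, 35)]  |A|=629.7138
5. ⊥bis P7·P3 via (28.39,9.35): [(21.7888, 25.5369) (13.0915, 17.8026) (18.6459, 0) (32.2031, 0)]  |A|=272.0001
6. ⊥bis P7·P4 via (36.6,9.365): [(21.7888, 25.5369) (13.0915, 17.8026) (18.6459, 0) (32.2031, 0)]  |A|=272.0001
7. ⊥bis P7·P5 via (28.93,15.88): [(23.9197, 20.3116) (19.9055, 23.8621) (13.0915, 17.8026) (18.6459, 0) (32.2031, 0)]  |A|=265.2955
8. ⊥bis P7·P6 via (29.625,10.36): [(23.9197, 20.3116) (19.9055, 23.8621) (13.0915, 17.8026) (18.6459, 0) (32.2031, 0)]  |A|=265.2955
9. canonical 5-gon: [(23.9197, 20.3116) (19.9055, 23.8621) (13.0915, 17.8026) (18.6459, 0) (32.2031, 0)]
10. shoelace: 265.2955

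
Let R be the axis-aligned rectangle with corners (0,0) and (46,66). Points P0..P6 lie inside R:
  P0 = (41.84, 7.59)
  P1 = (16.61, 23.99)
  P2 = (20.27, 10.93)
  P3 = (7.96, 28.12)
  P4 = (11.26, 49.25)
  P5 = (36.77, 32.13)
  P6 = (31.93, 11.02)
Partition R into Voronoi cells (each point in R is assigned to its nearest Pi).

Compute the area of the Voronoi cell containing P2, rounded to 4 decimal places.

1. box [0,46]×[0,66]: [(0, 0) (46, 0) (46, 66) (0, 66)]
2. ⊥bis P2·P0 via (31.055,9.26): [(0, 0) (29.6211, 0) (39.8409, 66) (0, 66)]  |A|=2292.2469
3. ⊥bis P2·P1 via (18.44,17.46): [(0, 12.2923) (0, 0) (29.6211, 0) (32.9546, 21.5276)]  |A|=521.3801
4. ⊥bis P2·P3 via (14.115,19.525): [(6.5965, 14.1409) (0, 9.4171) (0, 0) (29.6211, 0) (32.9546, 21.5276)]  |A|=511.8968
5. ⊥bis P2·P4 via (15.765,30.09): [(6.5965, 14.1409) (0, 9.4171) (0, 0) (29.6211, 0) (32.9546, 21.5276)]  |A|=511.8968
6. ⊥bis P2·P5 via (28.52,21.53): [(29.6963, 20.6145) (6.5965, 14.1409) (0, 9.4171) (0, 0) (29.6211, 0) (32.4779, 18.4495)]  |A|=507.0996
7. ⊥bis P2·P6 via (26.1,10.975): [(26.0335, 19.588) (6.5965, 14.1409) (0, 9.4171) (0, 0) (26.1847, 0)]  |A|=406.976
8. canonical 5-gon: [(26.0335, 19.588) (6.5965, 14.1409) (0, 9.4171) (0, 0) (26.1847, 0)]
9. shoelace: 406.976

Area of P2's cell: 406.9760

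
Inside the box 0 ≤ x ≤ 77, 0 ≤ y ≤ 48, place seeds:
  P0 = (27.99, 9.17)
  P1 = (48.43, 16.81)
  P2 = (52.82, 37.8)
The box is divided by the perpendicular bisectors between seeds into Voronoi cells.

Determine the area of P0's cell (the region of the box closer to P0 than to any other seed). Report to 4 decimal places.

1. box [0,77]×[0,48]: [(0, 0) (77, 0) (77, 48) (0, 48)]
2. ⊥bis P0·P1 via (38.21,12.99): [(0, 0) (43.0654, 0) (25.1241, 48) (0, 48)]  |A|=1636.5464
3. ⊥bis P0·P2 via (40.405,23.485): [(0, 0) (43.0654, 0) (31.3528, 31.3357) (12.1382, 48) (0, 48)]  |A|=1528.3464
4. canonical 5-gon: [(0, 0) (43.0654, 0) (31.3528, 31.3357) (12.1382, 48) (0, 48)]
5. shoelace: 1528.3464

Area of P0's cell: 1528.3464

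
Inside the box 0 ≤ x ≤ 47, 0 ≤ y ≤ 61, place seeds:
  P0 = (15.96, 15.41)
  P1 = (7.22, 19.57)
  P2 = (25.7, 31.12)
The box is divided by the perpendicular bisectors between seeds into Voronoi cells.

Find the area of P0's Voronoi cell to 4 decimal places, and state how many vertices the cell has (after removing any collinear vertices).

1. box [0,47]×[0,61]: [(0, 0) (47, 0) (47, 61) (0, 61)]
2. ⊥bis P0·P1 via (11.59,17.49): [(3.2652, 0) (47, 0) (47, 61) (32.2996, 61)]  |A|=1782.2734
3. ⊥bis P0·P2 via (20.83,23.265): [(15.8178, 26.3725) (3.2652, 0) (47, 0) (47, 7.0399)]  |A|=686.4574
4. canonical 4-gon: [(15.8178, 26.3725) (3.2652, 0) (47, 0) (47, 7.0399)]
5. shoelace: 686.4574

Area of P0's cell: 686.4574 (4 vertices)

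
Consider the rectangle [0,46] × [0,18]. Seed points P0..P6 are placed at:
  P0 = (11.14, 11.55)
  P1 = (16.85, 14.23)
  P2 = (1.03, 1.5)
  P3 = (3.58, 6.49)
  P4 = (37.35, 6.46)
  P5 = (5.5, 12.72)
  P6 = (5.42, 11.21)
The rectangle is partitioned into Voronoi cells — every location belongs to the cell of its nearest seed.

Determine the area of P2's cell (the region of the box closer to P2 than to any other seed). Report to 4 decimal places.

Area of P2's cell: 26.1818

1. box [0,46]×[0,18]: [(0, 0) (46, 0) (46, 18) (0, 18)]
2. ⊥bis P2·P0 via (6.085,6.525): [(0, 12.6463) (0, 0) (12.5713, 0)]  |A|=79.4902
3. ⊥bis P2·P1 via (8.94,7.865): [(0, 12.6463) (0, 0) (12.5713, 0)]  |A|=79.4902
4. ⊥bis P2·P3 via (2.305,3.995): [(0, 5.1729) (0, 0) (10.1227, 0)]  |A|=26.1818
5. ⊥bis P2·P4 via (19.19,3.98): [(0, 5.1729) (0, 0) (10.1227, 0)]  |A|=26.1818
6. ⊥bis P2·P5 via (3.265,7.11): [(0, 5.1729) (0, 0) (10.1227, 0)]  |A|=26.1818
7. ⊥bis P2·P6 via (3.225,6.355): [(0, 5.1729) (0, 0) (10.1227, 0)]  |A|=26.1818
8. canonical 3-gon: [(0, 5.1729) (0, 0) (10.1227, 0)]
9. shoelace: 26.1818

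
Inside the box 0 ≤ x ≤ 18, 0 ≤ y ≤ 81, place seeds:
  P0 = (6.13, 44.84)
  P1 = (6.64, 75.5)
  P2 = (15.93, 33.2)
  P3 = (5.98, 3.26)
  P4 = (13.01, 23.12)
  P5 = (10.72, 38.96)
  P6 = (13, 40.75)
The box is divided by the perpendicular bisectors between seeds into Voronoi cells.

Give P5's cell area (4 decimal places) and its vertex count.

1. box [0,18]×[0,81]: [(0, 0) (18, 0) (18, 81) (0, 81)]
2. ⊥bis P5·P0 via (8.425,41.9): [(0, 35.3233) (0, 0) (18, 0) (18, 49.3744)]  |A|=762.2793
3. ⊥bis P5·P1 via (8.68,57.23): [(0, 35.3233) (0, 0) (18, 0) (18, 49.3744)]  |A|=762.2793
4. ⊥bis P5·P2 via (13.325,36.08): [(0, 35.3233) (0, 24.0274) (18, 40.3086) (18, 49.3744)]  |A|=183.2557
5. ⊥bis P5·P3 via (8.35,21.11): [(0, 35.3233) (0, 24.0274) (18, 40.3086) (18, 49.3744)]  |A|=183.2557
6. ⊥bis P5·P4 via (11.865,31.04): [(0, 35.3233) (0, 29.3247) (6.9707, 30.3324) (18, 40.3086) (18, 49.3744)]  |A|=164.7928
7. ⊥bis P5·P6 via (11.86,39.855): [(9.5593, 42.7855) (0, 35.3233) (0, 29.3247) (6.9707, 30.3324) (14.2014, 36.8727)]  |A|=107.3272
8. canonical 5-gon: [(9.5593, 42.7855) (0, 35.3233) (0, 29.3247) (6.9707, 30.3324) (14.2014, 36.8727)]
9. shoelace: 107.3272

Area of P5's cell: 107.3272 (5 vertices)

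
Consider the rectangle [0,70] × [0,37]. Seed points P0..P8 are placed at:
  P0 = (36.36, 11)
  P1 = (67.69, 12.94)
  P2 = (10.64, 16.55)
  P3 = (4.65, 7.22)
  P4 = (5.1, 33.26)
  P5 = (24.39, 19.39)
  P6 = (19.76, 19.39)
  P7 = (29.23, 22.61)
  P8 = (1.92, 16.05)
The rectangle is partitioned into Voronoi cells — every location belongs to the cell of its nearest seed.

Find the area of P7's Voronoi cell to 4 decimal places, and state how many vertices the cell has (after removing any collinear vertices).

1. box [0,70]×[0,37]: [(0, 0) (70, 0) (70, 37) (0, 37)]
2. ⊥bis P7·P0 via (32.795,16.805): [(0, 0) (5.4309, 0) (65.6791, 37) (0, 37)]  |A|=1315.5358
3. ⊥bis P7·P1 via (48.46,17.775): [(0, 0) (5.4309, 0) (51.0321, 28.0049) (53.2937, 37) (0, 37)]  |A|=1259.8316
4. ⊥bis P7·P2 via (19.935,19.58): [(22.8338, 10.6876) (51.0321, 28.0049) (53.2937, 37) (14.2564, 37)]  |A|=620.8249
5. ⊥bis P7·P3 via (16.94,14.915): [(22.8338, 10.6876) (51.0321, 28.0049) (53.2937, 37) (14.2564, 37)]  |A|=620.8249
6. ⊥bis P7·P4 via (17.165,27.935): [(17.1917, 27.9955) (22.8338, 10.6876) (51.0321, 28.0049) (53.2937, 37) (21.1659, 37)]  |A|=589.7165
7. ⊥bis P7·P5 via (26.81,21): [(19.1716, 32.4814) (30.5274, 15.4124) (51.0321, 28.0049) (53.2937, 37) (21.1659, 37)]  |A|=467.4399
8. ⊥bis P7·P6 via (24.495,21): [(19.9734, 34.298) (22.075, 28.1172) (30.5274, 15.4124) (51.0321, 28.0049) (53.2937, 37) (21.1659, 37)]  |A|=463.053
9. ⊥bis P7·P8 via (15.575,19.33): [(19.9734, 34.298) (22.075, 28.1172) (30.5274, 15.4124) (51.0321, 28.0049) (53.2937, 37) (21.1659, 37)]  |A|=463.053
10. canonical 6-gon: [(19.9734, 34.298) (22.075, 28.1172) (30.5274, 15.4124) (51.0321, 28.0049) (53.2937, 37) (21.1659, 37)]
11. shoelace: 463.053

Area of P7's cell: 463.0530 (6 vertices)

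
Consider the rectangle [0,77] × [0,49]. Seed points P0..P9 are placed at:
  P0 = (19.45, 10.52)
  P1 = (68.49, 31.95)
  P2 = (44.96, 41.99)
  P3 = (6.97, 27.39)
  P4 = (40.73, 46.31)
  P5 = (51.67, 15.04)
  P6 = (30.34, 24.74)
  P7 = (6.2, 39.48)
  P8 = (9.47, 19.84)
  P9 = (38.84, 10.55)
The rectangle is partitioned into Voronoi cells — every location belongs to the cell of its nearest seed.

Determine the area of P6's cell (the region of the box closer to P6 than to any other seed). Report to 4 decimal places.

1. box [0,77]×[0,49]: [(0, 0) (77, 0) (77, 49) (0, 49)]
2. ⊥bis P6·P0 via (24.895,17.63): [(0, 36.6952) (47.916, 0) (77, 0) (77, 49) (0, 49)]  |A|=2893.8576
3. ⊥bis P6·P1 via (49.415,28.345): [(0, 36.6952) (47.916, 0) (54.7719, 0) (45.5114, 49) (0, 49)]  |A|=1577.7994
4. ⊥bis P6·P2 via (37.65,33.365): [(0, 36.6952) (47.916, 0) (54.7719, 0) (50.5292, 22.4494) (19.2024, 49) (0, 49)]  |A|=1228.5397
5. ⊥bis P6·P3 via (18.655,26.065): [(18.2735, 22.7009) (47.916, 0) (54.7719, 0) (50.5292, 22.4494) (21.0756, 47.4124)]  |A|=838.2403
6. ⊥bis P6·P4 via (35.535,35.525): [(20.5464, 42.7448) (18.2735, 22.7009) (47.916, 0) (54.7719, 0) (50.5292, 22.4494) (34.5306, 36.0088)]  |A|=803.8219
7. ⊥bis P6·P5 via (41.005,19.89): [(20.5464, 42.7448) (18.2735, 22.7009) (36.0814, 9.0632) (44.4947, 27.5638) (34.5306, 36.0088)]  |A|=504.8487
8. ⊥bis P6·P7 via (18.27,32.11): [(23.8052, 41.1751) (19.5846, 34.2629) (18.2735, 22.7009) (36.0814, 9.0632) (44.4947, 27.5638) (34.5306, 36.0088)]  |A|=490.2733
9. ⊥bis P6·P8 via (19.905,22.29): [(23.8052, 41.1751) (19.5846, 34.2629) (18.7734, 27.1095) (20.145, 21.2676) (36.0814, 9.0632) (44.4947, 27.5638) (34.5306, 36.0088)]  |A|=485.7897
10. ⊥bis P6·P9 via (34.59,17.645): [(23.8052, 41.1751) (19.5846, 34.2629) (18.7734, 27.1095) (20.145, 21.2676) (29.1391, 14.3798) (42.0036, 22.0858) (44.4947, 27.5638) (34.5306, 36.0088)]  |A|=424.8428
11. canonical 8-gon: [(23.8052, 41.1751) (19.5846, 34.2629) (18.7734, 27.1095) (20.145, 21.2676) (29.1391, 14.3798) (42.0036, 22.0858) (44.4947, 27.5638) (34.5306, 36.0088)]
12. shoelace: 424.8428

Area of P6's cell: 424.8428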